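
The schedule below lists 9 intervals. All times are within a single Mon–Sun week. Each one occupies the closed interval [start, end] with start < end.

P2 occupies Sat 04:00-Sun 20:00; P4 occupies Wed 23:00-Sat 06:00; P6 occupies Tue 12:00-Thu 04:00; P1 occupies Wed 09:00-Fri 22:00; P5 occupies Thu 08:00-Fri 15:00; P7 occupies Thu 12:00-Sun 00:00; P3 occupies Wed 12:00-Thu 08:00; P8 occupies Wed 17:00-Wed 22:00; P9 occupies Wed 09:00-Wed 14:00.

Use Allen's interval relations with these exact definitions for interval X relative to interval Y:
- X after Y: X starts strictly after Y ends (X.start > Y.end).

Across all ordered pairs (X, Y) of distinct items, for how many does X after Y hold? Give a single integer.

16

Checking all 72 ordered pairs for relation 'after'; matching pairs in alphabetical order:
(P2, P1): P2 after P1 ✓
(P2, P3): P2 after P3 ✓
(P2, P5): P2 after P5 ✓
(P2, P6): P2 after P6 ✓
(P2, P8): P2 after P8 ✓
(P2, P9): P2 after P9 ✓
(P4, P8): P4 after P8 ✓
(P4, P9): P4 after P9 ✓
(P5, P6): P5 after P6 ✓
(P5, P8): P5 after P8 ✓
(P5, P9): P5 after P9 ✓
(P7, P3): P7 after P3 ✓
(P7, P6): P7 after P6 ✓
(P7, P8): P7 after P8 ✓
(P7, P9): P7 after P9 ✓
(P8, P9): P8 after P9 ✓
Count: 16.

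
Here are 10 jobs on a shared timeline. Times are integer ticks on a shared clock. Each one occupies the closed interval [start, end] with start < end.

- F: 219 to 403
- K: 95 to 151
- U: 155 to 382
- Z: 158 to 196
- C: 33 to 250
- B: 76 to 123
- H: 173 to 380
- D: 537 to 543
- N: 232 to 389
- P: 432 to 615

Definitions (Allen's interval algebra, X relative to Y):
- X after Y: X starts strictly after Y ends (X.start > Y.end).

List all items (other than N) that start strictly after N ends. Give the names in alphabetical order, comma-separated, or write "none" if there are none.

Target N = [232, 389].
B [76, 123] → before → no.
C [33, 250] → overlaps → no.
D [537, 543] → after → yes.
F [219, 403] → contains → no.
H [173, 380] → overlaps → no.
K [95, 151] → before → no.
P [432, 615] → after → yes.
U [155, 382] → overlaps → no.
Z [158, 196] → before → no.
Result: D, P.

D, P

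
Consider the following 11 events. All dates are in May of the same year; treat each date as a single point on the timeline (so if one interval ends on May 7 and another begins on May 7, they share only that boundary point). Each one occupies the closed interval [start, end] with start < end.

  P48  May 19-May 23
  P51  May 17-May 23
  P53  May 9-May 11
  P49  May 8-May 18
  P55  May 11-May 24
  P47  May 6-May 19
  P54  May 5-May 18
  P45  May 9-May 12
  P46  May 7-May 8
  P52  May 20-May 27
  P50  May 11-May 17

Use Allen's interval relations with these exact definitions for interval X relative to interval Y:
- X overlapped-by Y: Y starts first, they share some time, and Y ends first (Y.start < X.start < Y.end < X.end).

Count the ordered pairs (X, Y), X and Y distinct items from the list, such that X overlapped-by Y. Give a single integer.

Checking all 110 ordered pairs for relation 'overlapped-by'; matching pairs in alphabetical order:
(P47, P54): P47 overlapped-by P54 ✓
(P50, P45): P50 overlapped-by P45 ✓
(P51, P47): P51 overlapped-by P47 ✓
(P51, P49): P51 overlapped-by P49 ✓
(P51, P54): P51 overlapped-by P54 ✓
(P52, P48): P52 overlapped-by P48 ✓
(P52, P51): P52 overlapped-by P51 ✓
(P52, P55): P52 overlapped-by P55 ✓
(P55, P45): P55 overlapped-by P45 ✓
(P55, P47): P55 overlapped-by P47 ✓
(P55, P49): P55 overlapped-by P49 ✓
(P55, P54): P55 overlapped-by P54 ✓
Count: 12.

12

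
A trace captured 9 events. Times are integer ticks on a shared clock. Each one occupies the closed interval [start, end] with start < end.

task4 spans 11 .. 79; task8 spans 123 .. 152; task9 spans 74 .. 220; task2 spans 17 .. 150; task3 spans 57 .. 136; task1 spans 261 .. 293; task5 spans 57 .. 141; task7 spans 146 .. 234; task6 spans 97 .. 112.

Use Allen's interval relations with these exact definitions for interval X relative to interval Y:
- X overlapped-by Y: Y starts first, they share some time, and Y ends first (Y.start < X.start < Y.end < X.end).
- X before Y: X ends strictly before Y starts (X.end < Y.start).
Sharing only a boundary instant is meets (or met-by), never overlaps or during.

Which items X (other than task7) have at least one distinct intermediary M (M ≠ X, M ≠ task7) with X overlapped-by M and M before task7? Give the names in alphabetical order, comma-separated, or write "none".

task2, task3, task5, task8, task9

Target task7 = [146, 234].
Intermediaries M with M before task7: task3, task4, task5, task6.
Via task3 — items with X overlapped-by task3: task8, task9.
Via task4 — items with X overlapped-by task4: task2, task3, task5, task9.
Via task5 — items with X overlapped-by task5: task8, task9.
Via task6 — items with X overlapped-by task6: none.
Union: task2, task3, task5, task8, task9.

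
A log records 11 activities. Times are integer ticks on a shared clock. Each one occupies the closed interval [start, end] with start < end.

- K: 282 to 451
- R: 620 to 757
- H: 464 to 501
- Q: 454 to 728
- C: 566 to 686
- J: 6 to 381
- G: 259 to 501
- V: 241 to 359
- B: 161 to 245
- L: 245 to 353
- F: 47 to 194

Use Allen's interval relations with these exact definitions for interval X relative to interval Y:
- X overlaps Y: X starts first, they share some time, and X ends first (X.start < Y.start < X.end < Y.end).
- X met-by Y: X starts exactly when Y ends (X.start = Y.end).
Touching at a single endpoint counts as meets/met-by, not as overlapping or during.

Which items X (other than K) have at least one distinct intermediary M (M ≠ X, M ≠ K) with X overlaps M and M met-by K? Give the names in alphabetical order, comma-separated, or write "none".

none

Target K = [282, 451].
Intermediaries M with M met-by K: none.
Union: none.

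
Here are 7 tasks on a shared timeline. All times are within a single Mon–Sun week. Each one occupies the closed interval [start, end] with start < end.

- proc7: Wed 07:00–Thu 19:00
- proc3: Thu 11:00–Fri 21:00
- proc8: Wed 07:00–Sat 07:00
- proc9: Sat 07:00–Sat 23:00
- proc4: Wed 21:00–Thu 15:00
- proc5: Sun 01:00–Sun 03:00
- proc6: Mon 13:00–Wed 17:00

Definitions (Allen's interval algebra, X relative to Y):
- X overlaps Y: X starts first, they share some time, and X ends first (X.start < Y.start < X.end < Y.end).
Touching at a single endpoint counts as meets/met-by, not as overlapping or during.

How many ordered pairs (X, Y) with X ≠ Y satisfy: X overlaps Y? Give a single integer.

Checking all 42 ordered pairs for relation 'overlaps'; matching pairs in alphabetical order:
(proc4, proc3): proc4 overlaps proc3 ✓
(proc6, proc7): proc6 overlaps proc7 ✓
(proc6, proc8): proc6 overlaps proc8 ✓
(proc7, proc3): proc7 overlaps proc3 ✓
Count: 4.

4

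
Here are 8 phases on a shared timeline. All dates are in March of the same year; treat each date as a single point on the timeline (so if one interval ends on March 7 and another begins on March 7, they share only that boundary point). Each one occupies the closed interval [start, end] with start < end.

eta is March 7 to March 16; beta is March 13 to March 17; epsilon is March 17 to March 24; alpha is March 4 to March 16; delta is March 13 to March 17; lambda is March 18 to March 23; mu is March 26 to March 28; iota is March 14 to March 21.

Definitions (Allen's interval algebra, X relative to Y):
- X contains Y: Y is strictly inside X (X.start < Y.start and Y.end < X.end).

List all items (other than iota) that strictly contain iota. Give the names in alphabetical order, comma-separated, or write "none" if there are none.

none

Target iota = [March 14, March 21].
alpha [March 4, March 16] → overlaps → no.
beta [March 13, March 17] → overlaps → no.
delta [March 13, March 17] → overlaps → no.
epsilon [March 17, March 24] → overlapped-by → no.
eta [March 7, March 16] → overlaps → no.
lambda [March 18, March 23] → overlapped-by → no.
mu [March 26, March 28] → after → no.
Result: none.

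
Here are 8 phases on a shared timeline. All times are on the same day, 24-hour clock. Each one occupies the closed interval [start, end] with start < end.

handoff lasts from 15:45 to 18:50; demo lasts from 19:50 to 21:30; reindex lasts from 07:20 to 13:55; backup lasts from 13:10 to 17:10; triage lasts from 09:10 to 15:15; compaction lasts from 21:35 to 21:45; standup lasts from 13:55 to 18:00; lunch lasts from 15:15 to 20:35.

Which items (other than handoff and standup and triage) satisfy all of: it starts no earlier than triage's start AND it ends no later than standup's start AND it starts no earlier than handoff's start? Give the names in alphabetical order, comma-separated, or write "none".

Conditions: its start is no earlier than triage's start (X.start >= 09:10) AND its end is no later than standup's start (X.end <= 13:55) AND its start is no earlier than handoff's start (X.start >= 15:45).
backup: start 13:10 >= 09:10? ✓; end 17:10 <= 13:55? ✗; start 13:10 >= 15:45? ✗ → no.
compaction: start 21:35 >= 09:10? ✓; end 21:45 <= 13:55? ✗; start 21:35 >= 15:45? ✓ → no.
demo: start 19:50 >= 09:10? ✓; end 21:30 <= 13:55? ✗; start 19:50 >= 15:45? ✓ → no.
lunch: start 15:15 >= 09:10? ✓; end 20:35 <= 13:55? ✗; start 15:15 >= 15:45? ✗ → no.
reindex: start 07:20 >= 09:10? ✗; end 13:55 <= 13:55? ✓; start 07:20 >= 15:45? ✗ → no.
Result: none.

none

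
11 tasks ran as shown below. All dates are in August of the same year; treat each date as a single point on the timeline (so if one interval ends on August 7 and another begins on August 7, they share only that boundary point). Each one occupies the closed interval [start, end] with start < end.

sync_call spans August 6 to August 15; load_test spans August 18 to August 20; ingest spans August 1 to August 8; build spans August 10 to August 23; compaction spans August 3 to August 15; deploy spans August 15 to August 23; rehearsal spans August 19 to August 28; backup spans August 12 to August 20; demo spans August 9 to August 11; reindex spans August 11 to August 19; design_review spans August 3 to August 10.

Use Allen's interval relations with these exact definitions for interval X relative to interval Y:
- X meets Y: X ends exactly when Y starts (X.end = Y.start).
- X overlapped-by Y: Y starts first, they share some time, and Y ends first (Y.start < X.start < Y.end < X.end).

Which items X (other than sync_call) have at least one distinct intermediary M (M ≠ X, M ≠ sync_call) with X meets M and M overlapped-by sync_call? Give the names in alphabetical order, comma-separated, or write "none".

demo, design_review

Target sync_call = [August 6, August 15].
Intermediaries M with M overlapped-by sync_call: backup, build, reindex.
Via backup — items with X meets backup: none.
Via build — items with X meets build: design_review.
Via reindex — items with X meets reindex: demo.
Union: demo, design_review.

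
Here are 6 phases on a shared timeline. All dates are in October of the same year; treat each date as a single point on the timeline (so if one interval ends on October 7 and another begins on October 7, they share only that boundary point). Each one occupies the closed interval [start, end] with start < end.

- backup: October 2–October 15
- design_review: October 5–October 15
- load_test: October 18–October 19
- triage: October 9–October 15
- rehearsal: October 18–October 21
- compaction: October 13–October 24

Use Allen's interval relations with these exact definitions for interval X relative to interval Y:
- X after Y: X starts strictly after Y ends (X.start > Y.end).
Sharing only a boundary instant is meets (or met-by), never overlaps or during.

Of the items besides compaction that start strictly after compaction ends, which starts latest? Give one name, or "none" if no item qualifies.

none

Target compaction = [October 13, October 24].
backup [October 2, October 15] → overlaps → excluded.
design_review [October 5, October 15] → overlaps → excluded.
load_test [October 18, October 19] → during → excluded.
rehearsal [October 18, October 21] → during → excluded.
triage [October 9, October 15] → overlaps → excluded.
No candidates → none.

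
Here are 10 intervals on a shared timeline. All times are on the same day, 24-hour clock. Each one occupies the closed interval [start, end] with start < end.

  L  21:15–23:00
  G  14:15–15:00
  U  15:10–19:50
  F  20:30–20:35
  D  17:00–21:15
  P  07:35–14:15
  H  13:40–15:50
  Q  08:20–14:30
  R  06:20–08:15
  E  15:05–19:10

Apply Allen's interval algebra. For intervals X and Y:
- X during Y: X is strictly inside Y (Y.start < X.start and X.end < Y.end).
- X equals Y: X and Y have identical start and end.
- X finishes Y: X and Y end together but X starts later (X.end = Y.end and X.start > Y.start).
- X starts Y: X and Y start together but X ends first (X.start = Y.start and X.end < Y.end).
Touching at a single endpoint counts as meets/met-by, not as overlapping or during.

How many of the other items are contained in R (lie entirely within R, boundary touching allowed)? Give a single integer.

Target R = [06:20, 08:15].
D [17:00, 21:15] → after → no.
E [15:05, 19:10] → after → no.
F [20:30, 20:35] → after → no.
G [14:15, 15:00] → after → no.
H [13:40, 15:50] → after → no.
L [21:15, 23:00] → after → no.
P [07:35, 14:15] → overlapped-by → no.
Q [08:20, 14:30] → after → no.
U [15:10, 19:50] → after → no.
Total: 0.

0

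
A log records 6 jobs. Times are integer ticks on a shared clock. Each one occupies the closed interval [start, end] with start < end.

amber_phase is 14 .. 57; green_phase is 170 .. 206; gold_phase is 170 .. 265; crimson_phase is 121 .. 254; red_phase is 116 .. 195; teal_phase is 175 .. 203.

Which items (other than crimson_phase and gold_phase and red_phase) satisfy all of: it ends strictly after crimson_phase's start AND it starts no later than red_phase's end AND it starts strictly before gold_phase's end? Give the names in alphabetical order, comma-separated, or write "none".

green_phase, teal_phase

Conditions: its end is strictly after crimson_phase's start (X.end > 121) AND its start is no later than red_phase's end (X.start <= 195) AND its start is strictly before gold_phase's end (X.start < 265).
amber_phase: end 57 > 121? ✗; start 14 <= 195? ✓; start 14 < 265? ✓ → no.
green_phase: end 206 > 121? ✓; start 170 <= 195? ✓; start 170 < 265? ✓ → yes.
teal_phase: end 203 > 121? ✓; start 175 <= 195? ✓; start 175 < 265? ✓ → yes.
Result: green_phase, teal_phase.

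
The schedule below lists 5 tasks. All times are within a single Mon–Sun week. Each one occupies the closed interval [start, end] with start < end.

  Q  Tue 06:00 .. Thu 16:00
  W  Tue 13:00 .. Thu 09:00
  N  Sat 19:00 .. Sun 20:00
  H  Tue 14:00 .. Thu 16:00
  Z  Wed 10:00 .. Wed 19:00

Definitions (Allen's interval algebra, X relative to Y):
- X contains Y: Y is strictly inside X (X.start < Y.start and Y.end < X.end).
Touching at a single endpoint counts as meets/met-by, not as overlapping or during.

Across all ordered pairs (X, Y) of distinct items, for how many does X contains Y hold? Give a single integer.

Checking all 20 ordered pairs for relation 'contains'; matching pairs in alphabetical order:
(H, Z): H contains Z ✓
(Q, W): Q contains W ✓
(Q, Z): Q contains Z ✓
(W, Z): W contains Z ✓
Count: 4.

4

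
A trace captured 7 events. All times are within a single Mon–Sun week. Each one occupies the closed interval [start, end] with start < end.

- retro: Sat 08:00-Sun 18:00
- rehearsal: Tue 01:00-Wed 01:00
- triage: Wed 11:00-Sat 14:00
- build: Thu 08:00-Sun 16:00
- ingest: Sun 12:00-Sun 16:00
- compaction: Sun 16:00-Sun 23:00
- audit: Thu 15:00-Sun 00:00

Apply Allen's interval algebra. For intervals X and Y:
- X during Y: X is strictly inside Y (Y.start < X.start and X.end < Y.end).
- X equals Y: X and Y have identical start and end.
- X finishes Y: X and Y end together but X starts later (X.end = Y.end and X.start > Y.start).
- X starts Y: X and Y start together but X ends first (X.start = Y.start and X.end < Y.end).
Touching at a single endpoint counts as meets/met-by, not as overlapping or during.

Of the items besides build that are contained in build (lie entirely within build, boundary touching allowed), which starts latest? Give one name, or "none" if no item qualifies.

Target build = [Thu 08:00, Sun 16:00].
audit [Thu 15:00, Sun 00:00] → during → candidate.
compaction [Sun 16:00, Sun 23:00] → met-by → excluded.
ingest [Sun 12:00, Sun 16:00] → finishes → candidate.
rehearsal [Tue 01:00, Wed 01:00] → before → excluded.
retro [Sat 08:00, Sun 18:00] → overlapped-by → excluded.
triage [Wed 11:00, Sat 14:00] → overlaps → excluded.
Among candidates, latest start is Sun 12:00 → ingest.

ingest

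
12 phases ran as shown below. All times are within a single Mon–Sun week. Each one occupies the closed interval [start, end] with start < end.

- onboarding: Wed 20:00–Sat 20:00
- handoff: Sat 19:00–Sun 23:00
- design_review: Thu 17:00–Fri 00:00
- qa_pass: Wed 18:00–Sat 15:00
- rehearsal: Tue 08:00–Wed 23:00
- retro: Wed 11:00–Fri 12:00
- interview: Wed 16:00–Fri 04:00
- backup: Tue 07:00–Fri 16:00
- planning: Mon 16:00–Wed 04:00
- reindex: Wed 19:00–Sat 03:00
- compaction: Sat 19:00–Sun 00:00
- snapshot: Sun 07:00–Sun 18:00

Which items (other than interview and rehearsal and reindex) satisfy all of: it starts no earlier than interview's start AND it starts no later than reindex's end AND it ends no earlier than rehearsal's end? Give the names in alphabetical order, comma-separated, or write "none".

design_review, onboarding, qa_pass

Conditions: its start is no earlier than interview's start (X.start >= Wed 16:00) AND its start is no later than reindex's end (X.start <= Sat 03:00) AND its end is no earlier than rehearsal's end (X.end >= Wed 23:00).
backup: start Tue 07:00 >= Wed 16:00? ✗; start Tue 07:00 <= Sat 03:00? ✓; end Fri 16:00 >= Wed 23:00? ✓ → no.
compaction: start Sat 19:00 >= Wed 16:00? ✓; start Sat 19:00 <= Sat 03:00? ✗; end Sun 00:00 >= Wed 23:00? ✓ → no.
design_review: start Thu 17:00 >= Wed 16:00? ✓; start Thu 17:00 <= Sat 03:00? ✓; end Fri 00:00 >= Wed 23:00? ✓ → yes.
handoff: start Sat 19:00 >= Wed 16:00? ✓; start Sat 19:00 <= Sat 03:00? ✗; end Sun 23:00 >= Wed 23:00? ✓ → no.
onboarding: start Wed 20:00 >= Wed 16:00? ✓; start Wed 20:00 <= Sat 03:00? ✓; end Sat 20:00 >= Wed 23:00? ✓ → yes.
planning: start Mon 16:00 >= Wed 16:00? ✗; start Mon 16:00 <= Sat 03:00? ✓; end Wed 04:00 >= Wed 23:00? ✗ → no.
qa_pass: start Wed 18:00 >= Wed 16:00? ✓; start Wed 18:00 <= Sat 03:00? ✓; end Sat 15:00 >= Wed 23:00? ✓ → yes.
retro: start Wed 11:00 >= Wed 16:00? ✗; start Wed 11:00 <= Sat 03:00? ✓; end Fri 12:00 >= Wed 23:00? ✓ → no.
snapshot: start Sun 07:00 >= Wed 16:00? ✓; start Sun 07:00 <= Sat 03:00? ✗; end Sun 18:00 >= Wed 23:00? ✓ → no.
Result: design_review, onboarding, qa_pass.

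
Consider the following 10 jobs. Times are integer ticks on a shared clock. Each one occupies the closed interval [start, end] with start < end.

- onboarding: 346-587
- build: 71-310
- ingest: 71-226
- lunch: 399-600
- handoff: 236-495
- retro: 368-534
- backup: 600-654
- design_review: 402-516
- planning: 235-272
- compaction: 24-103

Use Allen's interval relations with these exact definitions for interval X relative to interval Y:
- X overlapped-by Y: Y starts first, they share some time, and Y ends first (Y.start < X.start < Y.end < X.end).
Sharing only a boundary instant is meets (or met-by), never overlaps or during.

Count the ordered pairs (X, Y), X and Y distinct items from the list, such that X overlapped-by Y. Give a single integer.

10

Checking all 90 ordered pairs for relation 'overlapped-by'; matching pairs in alphabetical order:
(build, compaction): build overlapped-by compaction ✓
(design_review, handoff): design_review overlapped-by handoff ✓
(handoff, build): handoff overlapped-by build ✓
(handoff, planning): handoff overlapped-by planning ✓
(ingest, compaction): ingest overlapped-by compaction ✓
(lunch, handoff): lunch overlapped-by handoff ✓
(lunch, onboarding): lunch overlapped-by onboarding ✓
(lunch, retro): lunch overlapped-by retro ✓
(onboarding, handoff): onboarding overlapped-by handoff ✓
(retro, handoff): retro overlapped-by handoff ✓
Count: 10.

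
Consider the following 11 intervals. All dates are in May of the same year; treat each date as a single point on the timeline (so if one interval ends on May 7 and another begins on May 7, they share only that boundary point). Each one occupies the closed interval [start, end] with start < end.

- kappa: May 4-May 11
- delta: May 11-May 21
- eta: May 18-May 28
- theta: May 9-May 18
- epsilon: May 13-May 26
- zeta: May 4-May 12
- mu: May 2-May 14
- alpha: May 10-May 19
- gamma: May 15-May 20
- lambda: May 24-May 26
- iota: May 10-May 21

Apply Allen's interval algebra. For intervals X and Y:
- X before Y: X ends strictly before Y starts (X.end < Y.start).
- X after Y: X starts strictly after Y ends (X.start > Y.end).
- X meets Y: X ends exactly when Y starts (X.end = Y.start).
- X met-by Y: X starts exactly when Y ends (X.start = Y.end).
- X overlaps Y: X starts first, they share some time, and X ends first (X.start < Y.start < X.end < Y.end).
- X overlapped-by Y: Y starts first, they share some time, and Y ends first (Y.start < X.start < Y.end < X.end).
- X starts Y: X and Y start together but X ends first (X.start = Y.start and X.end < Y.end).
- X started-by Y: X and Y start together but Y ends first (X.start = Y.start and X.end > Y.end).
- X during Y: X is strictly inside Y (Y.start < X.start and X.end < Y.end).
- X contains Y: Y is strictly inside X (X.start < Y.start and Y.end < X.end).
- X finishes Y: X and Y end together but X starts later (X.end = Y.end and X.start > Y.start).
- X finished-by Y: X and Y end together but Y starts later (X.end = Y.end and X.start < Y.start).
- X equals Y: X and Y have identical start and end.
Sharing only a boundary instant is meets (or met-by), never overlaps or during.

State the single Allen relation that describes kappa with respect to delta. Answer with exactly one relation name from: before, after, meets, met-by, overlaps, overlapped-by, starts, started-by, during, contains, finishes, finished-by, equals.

meets

kappa = [May 4, May 11]; delta = [May 11, May 21].
Compare endpoints: kappa.start < delta.start, kappa.start < delta.end, kappa.end = delta.start, kappa.end < delta.end.
That pattern is 'meets'.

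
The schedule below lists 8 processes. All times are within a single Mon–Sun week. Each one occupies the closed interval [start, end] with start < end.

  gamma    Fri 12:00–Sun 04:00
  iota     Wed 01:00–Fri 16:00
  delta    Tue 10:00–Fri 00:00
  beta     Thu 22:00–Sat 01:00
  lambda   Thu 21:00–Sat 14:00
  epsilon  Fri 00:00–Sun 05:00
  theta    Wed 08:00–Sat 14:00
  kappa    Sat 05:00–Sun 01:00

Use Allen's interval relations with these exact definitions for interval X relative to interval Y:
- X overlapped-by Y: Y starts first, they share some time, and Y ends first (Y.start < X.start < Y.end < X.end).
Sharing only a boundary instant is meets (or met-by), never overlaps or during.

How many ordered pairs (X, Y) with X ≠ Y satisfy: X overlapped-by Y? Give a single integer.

17

Checking all 56 ordered pairs for relation 'overlapped-by'; matching pairs in alphabetical order:
(beta, delta): beta overlapped-by delta ✓
(beta, iota): beta overlapped-by iota ✓
(epsilon, beta): epsilon overlapped-by beta ✓
(epsilon, iota): epsilon overlapped-by iota ✓
(epsilon, lambda): epsilon overlapped-by lambda ✓
(epsilon, theta): epsilon overlapped-by theta ✓
(gamma, beta): gamma overlapped-by beta ✓
(gamma, iota): gamma overlapped-by iota ✓
(gamma, lambda): gamma overlapped-by lambda ✓
(gamma, theta): gamma overlapped-by theta ✓
(iota, delta): iota overlapped-by delta ✓
(kappa, lambda): kappa overlapped-by lambda ✓
(kappa, theta): kappa overlapped-by theta ✓
(lambda, delta): lambda overlapped-by delta ✓
(lambda, iota): lambda overlapped-by iota ✓
(theta, delta): theta overlapped-by delta ✓
(theta, iota): theta overlapped-by iota ✓
Count: 17.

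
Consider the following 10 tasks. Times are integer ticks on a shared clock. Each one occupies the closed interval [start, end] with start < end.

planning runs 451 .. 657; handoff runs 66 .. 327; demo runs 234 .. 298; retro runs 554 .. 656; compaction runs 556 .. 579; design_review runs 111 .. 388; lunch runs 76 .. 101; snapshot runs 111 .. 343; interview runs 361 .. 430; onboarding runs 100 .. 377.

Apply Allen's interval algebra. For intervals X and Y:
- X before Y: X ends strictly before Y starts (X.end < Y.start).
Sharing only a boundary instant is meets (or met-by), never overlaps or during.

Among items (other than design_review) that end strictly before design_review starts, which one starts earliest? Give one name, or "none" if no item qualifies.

Target design_review = [111, 388].
compaction [556, 579] → after → excluded.
demo [234, 298] → during → excluded.
handoff [66, 327] → overlaps → excluded.
interview [361, 430] → overlapped-by → excluded.
lunch [76, 101] → before → candidate.
onboarding [100, 377] → overlaps → excluded.
planning [451, 657] → after → excluded.
retro [554, 656] → after → excluded.
snapshot [111, 343] → starts → excluded.
Among candidates, earliest start is 76 → lunch.

lunch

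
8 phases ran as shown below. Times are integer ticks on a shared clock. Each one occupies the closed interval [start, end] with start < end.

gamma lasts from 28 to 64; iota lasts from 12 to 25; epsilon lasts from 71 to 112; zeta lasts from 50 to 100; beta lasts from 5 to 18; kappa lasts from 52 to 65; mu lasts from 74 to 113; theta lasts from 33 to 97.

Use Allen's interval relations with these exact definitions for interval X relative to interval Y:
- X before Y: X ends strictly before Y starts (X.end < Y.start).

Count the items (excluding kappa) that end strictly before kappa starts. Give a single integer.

2

Target kappa = [52, 65].
beta [5, 18] → before → counts.
epsilon [71, 112] → after → no.
gamma [28, 64] → overlaps → no.
iota [12, 25] → before → counts.
mu [74, 113] → after → no.
theta [33, 97] → contains → no.
zeta [50, 100] → contains → no.
Total: 2.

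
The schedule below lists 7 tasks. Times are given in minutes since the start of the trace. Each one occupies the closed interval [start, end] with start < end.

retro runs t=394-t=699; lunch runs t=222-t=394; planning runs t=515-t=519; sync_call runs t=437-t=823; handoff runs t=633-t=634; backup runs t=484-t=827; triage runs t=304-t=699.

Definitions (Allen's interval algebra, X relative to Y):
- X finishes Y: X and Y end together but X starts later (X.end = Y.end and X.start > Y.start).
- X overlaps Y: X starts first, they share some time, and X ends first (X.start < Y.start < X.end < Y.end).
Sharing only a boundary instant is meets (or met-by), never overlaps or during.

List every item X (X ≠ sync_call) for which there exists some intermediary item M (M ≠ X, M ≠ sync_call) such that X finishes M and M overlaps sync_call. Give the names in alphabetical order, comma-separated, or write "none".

Target sync_call = [t=437, t=823].
Intermediaries M with M overlaps sync_call: retro, triage.
Via retro — items with X finishes retro: none.
Via triage — items with X finishes triage: retro.
Union: retro.

retro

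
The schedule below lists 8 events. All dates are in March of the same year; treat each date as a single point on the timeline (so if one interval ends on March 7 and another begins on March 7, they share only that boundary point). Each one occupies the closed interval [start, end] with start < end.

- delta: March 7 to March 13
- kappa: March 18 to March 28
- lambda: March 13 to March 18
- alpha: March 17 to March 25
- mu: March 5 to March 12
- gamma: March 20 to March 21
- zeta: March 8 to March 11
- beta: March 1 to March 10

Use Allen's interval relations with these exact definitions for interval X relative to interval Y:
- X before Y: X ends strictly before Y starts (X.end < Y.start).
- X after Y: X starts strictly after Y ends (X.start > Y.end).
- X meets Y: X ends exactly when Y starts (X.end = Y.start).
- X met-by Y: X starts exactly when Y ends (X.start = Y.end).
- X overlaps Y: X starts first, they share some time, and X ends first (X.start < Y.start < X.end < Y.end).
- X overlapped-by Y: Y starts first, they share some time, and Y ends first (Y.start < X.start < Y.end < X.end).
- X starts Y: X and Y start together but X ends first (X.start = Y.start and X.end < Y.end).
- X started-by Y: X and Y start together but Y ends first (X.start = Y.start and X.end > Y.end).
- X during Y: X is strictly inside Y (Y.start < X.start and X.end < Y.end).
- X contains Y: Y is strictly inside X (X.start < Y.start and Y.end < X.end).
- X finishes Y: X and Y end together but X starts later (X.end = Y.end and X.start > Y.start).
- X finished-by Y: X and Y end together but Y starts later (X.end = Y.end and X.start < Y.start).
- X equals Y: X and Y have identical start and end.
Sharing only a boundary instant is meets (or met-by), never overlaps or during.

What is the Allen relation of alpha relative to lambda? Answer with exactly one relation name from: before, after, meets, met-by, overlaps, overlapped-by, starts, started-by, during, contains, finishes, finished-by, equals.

overlapped-by

alpha = [March 17, March 25]; lambda = [March 13, March 18].
Compare endpoints: alpha.start > lambda.start, alpha.start < lambda.end, alpha.end > lambda.start, alpha.end > lambda.end.
That pattern is 'overlapped-by'.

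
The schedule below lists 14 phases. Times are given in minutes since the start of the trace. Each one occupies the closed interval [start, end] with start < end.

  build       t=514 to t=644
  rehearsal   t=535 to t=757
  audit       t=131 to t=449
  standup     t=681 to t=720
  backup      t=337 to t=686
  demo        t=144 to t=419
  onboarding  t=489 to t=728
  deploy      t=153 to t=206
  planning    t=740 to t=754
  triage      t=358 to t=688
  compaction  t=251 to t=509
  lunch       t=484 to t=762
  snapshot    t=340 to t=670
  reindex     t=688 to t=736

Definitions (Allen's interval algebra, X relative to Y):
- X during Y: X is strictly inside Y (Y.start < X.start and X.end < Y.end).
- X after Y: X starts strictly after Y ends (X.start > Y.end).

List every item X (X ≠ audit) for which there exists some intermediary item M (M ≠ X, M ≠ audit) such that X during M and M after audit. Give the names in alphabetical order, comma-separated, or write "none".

build, onboarding, planning, rehearsal, reindex, standup

Target audit = [t=131, t=449].
Intermediaries M with M after audit: build, lunch, onboarding, planning, rehearsal, reindex, standup.
Via build — items with X during build: none.
Via lunch — items with X during lunch: build, onboarding, planning, rehearsal, reindex, standup.
Via onboarding — items with X during onboarding: build, standup.
Via planning — items with X during planning: none.
Via rehearsal — items with X during rehearsal: planning, reindex, standup.
Via reindex — items with X during reindex: none.
Via standup — items with X during standup: none.
Union: build, onboarding, planning, rehearsal, reindex, standup.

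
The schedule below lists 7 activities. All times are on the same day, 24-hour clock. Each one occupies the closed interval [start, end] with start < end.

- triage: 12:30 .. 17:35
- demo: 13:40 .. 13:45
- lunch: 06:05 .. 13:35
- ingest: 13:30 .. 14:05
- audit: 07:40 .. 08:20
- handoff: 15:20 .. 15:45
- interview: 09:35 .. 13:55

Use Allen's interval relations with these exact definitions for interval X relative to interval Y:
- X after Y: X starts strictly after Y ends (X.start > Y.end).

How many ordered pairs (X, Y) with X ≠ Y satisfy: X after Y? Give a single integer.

10

Checking all 42 ordered pairs for relation 'after'; matching pairs in alphabetical order:
(demo, audit): demo after audit ✓
(demo, lunch): demo after lunch ✓
(handoff, audit): handoff after audit ✓
(handoff, demo): handoff after demo ✓
(handoff, ingest): handoff after ingest ✓
(handoff, interview): handoff after interview ✓
(handoff, lunch): handoff after lunch ✓
(ingest, audit): ingest after audit ✓
(interview, audit): interview after audit ✓
(triage, audit): triage after audit ✓
Count: 10.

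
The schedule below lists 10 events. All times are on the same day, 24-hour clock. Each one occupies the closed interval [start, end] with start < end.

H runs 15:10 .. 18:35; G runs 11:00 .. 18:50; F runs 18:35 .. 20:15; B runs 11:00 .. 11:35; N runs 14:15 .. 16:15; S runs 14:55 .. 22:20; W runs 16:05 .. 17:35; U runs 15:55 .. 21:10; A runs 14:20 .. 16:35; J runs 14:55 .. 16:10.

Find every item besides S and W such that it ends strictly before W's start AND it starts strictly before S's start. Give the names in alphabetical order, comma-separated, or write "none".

Conditions: its end is strictly before W's start (X.end < 16:05) AND its start is strictly before S's start (X.start < 14:55).
A: end 16:35 < 16:05? ✗; start 14:20 < 14:55? ✓ → no.
B: end 11:35 < 16:05? ✓; start 11:00 < 14:55? ✓ → yes.
F: end 20:15 < 16:05? ✗; start 18:35 < 14:55? ✗ → no.
G: end 18:50 < 16:05? ✗; start 11:00 < 14:55? ✓ → no.
H: end 18:35 < 16:05? ✗; start 15:10 < 14:55? ✗ → no.
J: end 16:10 < 16:05? ✗; start 14:55 < 14:55? ✗ → no.
N: end 16:15 < 16:05? ✗; start 14:15 < 14:55? ✓ → no.
U: end 21:10 < 16:05? ✗; start 15:55 < 14:55? ✗ → no.
Result: B.

B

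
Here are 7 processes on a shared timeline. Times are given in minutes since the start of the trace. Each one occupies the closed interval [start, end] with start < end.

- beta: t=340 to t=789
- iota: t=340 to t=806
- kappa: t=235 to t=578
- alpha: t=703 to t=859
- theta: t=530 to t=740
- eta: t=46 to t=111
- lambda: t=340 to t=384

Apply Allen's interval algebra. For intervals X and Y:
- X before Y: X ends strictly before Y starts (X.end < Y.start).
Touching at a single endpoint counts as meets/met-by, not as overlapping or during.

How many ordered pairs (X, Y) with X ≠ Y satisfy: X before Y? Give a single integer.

9

Checking all 42 ordered pairs for relation 'before'; matching pairs in alphabetical order:
(eta, alpha): eta before alpha ✓
(eta, beta): eta before beta ✓
(eta, iota): eta before iota ✓
(eta, kappa): eta before kappa ✓
(eta, lambda): eta before lambda ✓
(eta, theta): eta before theta ✓
(kappa, alpha): kappa before alpha ✓
(lambda, alpha): lambda before alpha ✓
(lambda, theta): lambda before theta ✓
Count: 9.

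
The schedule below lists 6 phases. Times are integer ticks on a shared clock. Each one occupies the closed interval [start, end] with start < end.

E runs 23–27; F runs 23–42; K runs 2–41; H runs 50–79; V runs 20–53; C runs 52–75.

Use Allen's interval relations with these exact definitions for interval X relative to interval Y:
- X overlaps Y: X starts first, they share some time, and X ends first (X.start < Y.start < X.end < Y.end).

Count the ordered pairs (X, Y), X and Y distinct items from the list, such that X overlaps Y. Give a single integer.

Checking all 30 ordered pairs for relation 'overlaps'; matching pairs in alphabetical order:
(K, F): K overlaps F ✓
(K, V): K overlaps V ✓
(V, C): V overlaps C ✓
(V, H): V overlaps H ✓
Count: 4.

4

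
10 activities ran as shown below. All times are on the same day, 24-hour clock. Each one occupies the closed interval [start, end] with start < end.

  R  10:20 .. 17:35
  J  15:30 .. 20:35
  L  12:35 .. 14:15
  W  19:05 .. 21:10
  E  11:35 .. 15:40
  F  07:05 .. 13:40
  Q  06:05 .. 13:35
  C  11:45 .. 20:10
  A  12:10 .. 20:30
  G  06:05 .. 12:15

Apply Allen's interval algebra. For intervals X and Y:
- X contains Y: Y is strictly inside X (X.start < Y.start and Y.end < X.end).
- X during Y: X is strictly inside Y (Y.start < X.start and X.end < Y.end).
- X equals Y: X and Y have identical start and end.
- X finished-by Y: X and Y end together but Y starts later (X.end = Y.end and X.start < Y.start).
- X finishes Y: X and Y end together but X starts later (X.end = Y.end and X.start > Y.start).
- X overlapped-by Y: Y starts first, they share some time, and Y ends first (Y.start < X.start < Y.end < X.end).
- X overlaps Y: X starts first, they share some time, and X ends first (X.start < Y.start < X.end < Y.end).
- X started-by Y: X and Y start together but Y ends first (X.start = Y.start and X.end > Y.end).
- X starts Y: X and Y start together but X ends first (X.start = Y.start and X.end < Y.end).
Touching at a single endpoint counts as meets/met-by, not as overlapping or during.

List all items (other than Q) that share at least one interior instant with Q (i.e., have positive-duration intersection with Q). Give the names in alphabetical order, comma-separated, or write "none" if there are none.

Target Q = [06:05, 13:35].
A [12:10, 20:30] → overlapped-by → yes.
C [11:45, 20:10] → overlapped-by → yes.
E [11:35, 15:40] → overlapped-by → yes.
F [07:05, 13:40] → overlapped-by → yes.
G [06:05, 12:15] → starts → yes.
J [15:30, 20:35] → after → no.
L [12:35, 14:15] → overlapped-by → yes.
R [10:20, 17:35] → overlapped-by → yes.
W [19:05, 21:10] → after → no.
Result: A, C, E, F, G, L, R.

A, C, E, F, G, L, R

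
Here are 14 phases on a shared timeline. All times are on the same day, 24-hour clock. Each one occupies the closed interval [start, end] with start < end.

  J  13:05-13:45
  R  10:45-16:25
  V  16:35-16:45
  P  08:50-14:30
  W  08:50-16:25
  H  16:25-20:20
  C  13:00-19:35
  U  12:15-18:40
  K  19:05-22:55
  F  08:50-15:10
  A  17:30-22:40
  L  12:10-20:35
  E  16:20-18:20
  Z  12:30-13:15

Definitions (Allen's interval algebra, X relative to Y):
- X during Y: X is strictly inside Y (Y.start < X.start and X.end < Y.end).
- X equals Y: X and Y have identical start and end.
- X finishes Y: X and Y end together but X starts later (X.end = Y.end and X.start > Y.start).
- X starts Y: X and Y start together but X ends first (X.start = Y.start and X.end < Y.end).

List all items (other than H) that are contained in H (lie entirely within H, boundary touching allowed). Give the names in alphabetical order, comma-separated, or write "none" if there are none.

V

Target H = [16:25, 20:20].
A [17:30, 22:40] → overlapped-by → no.
C [13:00, 19:35] → overlaps → no.
E [16:20, 18:20] → overlaps → no.
F [08:50, 15:10] → before → no.
J [13:05, 13:45] → before → no.
K [19:05, 22:55] → overlapped-by → no.
L [12:10, 20:35] → contains → no.
P [08:50, 14:30] → before → no.
R [10:45, 16:25] → meets → no.
U [12:15, 18:40] → overlaps → no.
V [16:35, 16:45] → during → yes.
W [08:50, 16:25] → meets → no.
Z [12:30, 13:15] → before → no.
Result: V.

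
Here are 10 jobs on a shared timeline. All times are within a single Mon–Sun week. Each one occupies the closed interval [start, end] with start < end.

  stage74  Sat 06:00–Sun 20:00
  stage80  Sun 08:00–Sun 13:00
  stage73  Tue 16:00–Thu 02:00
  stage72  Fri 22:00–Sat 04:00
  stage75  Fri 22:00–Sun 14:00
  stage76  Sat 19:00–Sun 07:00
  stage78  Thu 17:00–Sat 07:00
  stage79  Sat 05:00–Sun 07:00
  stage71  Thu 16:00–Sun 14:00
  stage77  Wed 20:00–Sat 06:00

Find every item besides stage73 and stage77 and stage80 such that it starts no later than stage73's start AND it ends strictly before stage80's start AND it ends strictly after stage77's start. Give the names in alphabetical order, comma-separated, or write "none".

none

Conditions: its start is no later than stage73's start (X.start <= Tue 16:00) AND its end is strictly before stage80's start (X.end < Sun 08:00) AND its end is strictly after stage77's start (X.end > Wed 20:00).
stage71: start Thu 16:00 <= Tue 16:00? ✗; end Sun 14:00 < Sun 08:00? ✗; end Sun 14:00 > Wed 20:00? ✓ → no.
stage72: start Fri 22:00 <= Tue 16:00? ✗; end Sat 04:00 < Sun 08:00? ✓; end Sat 04:00 > Wed 20:00? ✓ → no.
stage74: start Sat 06:00 <= Tue 16:00? ✗; end Sun 20:00 < Sun 08:00? ✗; end Sun 20:00 > Wed 20:00? ✓ → no.
stage75: start Fri 22:00 <= Tue 16:00? ✗; end Sun 14:00 < Sun 08:00? ✗; end Sun 14:00 > Wed 20:00? ✓ → no.
stage76: start Sat 19:00 <= Tue 16:00? ✗; end Sun 07:00 < Sun 08:00? ✓; end Sun 07:00 > Wed 20:00? ✓ → no.
stage78: start Thu 17:00 <= Tue 16:00? ✗; end Sat 07:00 < Sun 08:00? ✓; end Sat 07:00 > Wed 20:00? ✓ → no.
stage79: start Sat 05:00 <= Tue 16:00? ✗; end Sun 07:00 < Sun 08:00? ✓; end Sun 07:00 > Wed 20:00? ✓ → no.
Result: none.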